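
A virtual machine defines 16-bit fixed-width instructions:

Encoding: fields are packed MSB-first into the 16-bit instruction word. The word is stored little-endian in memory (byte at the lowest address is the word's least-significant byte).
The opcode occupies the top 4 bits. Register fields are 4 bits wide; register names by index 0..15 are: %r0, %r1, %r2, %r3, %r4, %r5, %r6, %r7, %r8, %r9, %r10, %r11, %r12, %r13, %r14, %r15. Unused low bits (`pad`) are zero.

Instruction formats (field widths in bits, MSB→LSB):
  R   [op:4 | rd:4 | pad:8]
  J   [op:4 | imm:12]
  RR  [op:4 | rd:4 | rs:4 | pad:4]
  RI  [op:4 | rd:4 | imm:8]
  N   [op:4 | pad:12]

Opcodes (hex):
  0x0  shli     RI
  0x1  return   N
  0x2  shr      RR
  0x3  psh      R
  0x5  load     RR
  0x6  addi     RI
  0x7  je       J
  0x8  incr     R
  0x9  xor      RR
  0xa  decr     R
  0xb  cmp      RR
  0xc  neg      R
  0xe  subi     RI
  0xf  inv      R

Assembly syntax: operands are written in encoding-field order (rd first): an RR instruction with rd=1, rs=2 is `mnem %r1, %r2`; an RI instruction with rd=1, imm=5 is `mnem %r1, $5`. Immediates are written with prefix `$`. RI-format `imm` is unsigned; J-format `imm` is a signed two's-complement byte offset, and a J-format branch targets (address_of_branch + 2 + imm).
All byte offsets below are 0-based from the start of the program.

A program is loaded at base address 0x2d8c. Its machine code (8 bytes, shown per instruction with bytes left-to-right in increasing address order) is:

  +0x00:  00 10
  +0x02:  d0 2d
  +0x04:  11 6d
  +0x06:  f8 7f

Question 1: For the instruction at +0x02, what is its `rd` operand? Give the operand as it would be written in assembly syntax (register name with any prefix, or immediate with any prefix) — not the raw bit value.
@+02  little-endian(d0 2d) = 0x2dd0
  op=0x2dd0>>12=0x2 ⇒ shr (RR)
  [11:8] rd=13 = %r13
  [7:4] rs=13 = %r13

%r13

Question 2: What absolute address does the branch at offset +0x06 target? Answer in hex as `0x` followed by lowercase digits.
[06] f8 7f → 0x7ff8
  opcode bits[15:12]=0x7: je/J
  imm: (w>>0)&0xfff=0xff8 (s12→-8) → $-8
  target = base 0x2d8c + off 0x06 + 2 + imm -8 = 0x2d8c

0x2d8c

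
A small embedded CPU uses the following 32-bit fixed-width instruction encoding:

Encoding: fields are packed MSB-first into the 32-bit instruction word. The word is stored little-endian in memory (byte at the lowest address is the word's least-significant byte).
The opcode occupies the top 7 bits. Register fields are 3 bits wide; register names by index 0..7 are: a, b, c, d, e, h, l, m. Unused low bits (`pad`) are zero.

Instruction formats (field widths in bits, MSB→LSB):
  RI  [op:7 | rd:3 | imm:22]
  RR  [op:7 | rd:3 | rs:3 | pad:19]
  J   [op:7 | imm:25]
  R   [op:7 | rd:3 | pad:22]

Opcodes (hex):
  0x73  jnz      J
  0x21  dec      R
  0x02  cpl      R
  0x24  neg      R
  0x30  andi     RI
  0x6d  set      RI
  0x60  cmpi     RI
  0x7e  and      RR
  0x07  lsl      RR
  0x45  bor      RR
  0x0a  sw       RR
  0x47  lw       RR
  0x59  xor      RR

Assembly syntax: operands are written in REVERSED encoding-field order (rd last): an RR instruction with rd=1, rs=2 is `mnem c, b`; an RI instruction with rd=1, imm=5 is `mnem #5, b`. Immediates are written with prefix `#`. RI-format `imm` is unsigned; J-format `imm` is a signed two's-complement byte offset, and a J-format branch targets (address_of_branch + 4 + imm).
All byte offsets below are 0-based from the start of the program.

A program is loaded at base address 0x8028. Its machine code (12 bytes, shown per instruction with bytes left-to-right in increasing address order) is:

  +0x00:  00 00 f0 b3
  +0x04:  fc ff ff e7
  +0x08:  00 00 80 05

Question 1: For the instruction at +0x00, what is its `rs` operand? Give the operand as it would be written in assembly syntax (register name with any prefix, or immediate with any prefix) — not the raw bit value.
l

+0x00: 00 00 f0 b3 ⇒ word 0xb3f00000 (little)
  opcode bits[31:25]=0x59: xor/RR
  rd: (w>>22)&0x7=0x7 → m
  rs: (w>>19)&0x7=0x6 → l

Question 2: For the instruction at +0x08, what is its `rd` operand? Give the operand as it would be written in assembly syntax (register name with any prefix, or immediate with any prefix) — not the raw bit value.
l

off 0x08: read 00 00 80 05 as little → 0x05800000
  top 7b → 0x2 → cpl [R]
  rd@[24:22]=0x6 ⇒ l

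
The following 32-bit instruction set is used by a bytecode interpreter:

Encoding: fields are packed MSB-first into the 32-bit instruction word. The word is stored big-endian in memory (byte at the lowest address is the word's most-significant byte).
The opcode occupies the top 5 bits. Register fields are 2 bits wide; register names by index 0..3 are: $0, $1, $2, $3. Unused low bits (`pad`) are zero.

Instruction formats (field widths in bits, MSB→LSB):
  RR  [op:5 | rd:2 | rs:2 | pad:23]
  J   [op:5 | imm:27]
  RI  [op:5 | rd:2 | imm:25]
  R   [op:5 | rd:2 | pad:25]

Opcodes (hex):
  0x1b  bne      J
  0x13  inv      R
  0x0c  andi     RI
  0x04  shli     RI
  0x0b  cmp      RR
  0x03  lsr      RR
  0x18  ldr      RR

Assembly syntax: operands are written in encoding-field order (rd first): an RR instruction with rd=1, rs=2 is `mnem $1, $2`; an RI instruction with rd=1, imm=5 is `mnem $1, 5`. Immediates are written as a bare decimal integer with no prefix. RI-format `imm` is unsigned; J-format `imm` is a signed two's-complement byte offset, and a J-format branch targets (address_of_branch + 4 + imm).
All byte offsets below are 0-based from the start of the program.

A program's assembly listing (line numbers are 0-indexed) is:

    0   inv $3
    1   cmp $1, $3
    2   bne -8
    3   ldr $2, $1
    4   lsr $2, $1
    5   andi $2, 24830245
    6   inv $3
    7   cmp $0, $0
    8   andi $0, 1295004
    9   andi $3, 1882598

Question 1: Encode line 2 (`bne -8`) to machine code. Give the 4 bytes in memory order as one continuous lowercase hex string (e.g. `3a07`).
line 2 (bne): pack op=0x1b:5|imm=-8:27 = 0xdffffff8; big→ df ff ff f8

dffffff8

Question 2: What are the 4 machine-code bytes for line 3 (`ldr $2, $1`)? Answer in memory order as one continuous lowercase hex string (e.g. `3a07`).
c4800000

L3: ldr op=0x18:5|rd=2:2|rs=1:2|pad=0:23 ⇒ 0xc4800000 ⇒ big c4 80 00 00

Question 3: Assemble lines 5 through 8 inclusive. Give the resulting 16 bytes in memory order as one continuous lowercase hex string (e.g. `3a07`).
L5: andi op=0xc:5|rd=2:2|imm=24830245:25 ⇒ 0x657ae125 ⇒ big 65 7a e1 25
L6: inv op=0x13:5|rd=3:2|pad=0:25 ⇒ 0x9e000000 ⇒ big 9e 00 00 00
L7: cmp op=0xb:5|rd=0:2|rs=0:2|pad=0:23 ⇒ 0x58000000 ⇒ big 58 00 00 00
L8: andi op=0xc:5|rd=0:2|imm=1295004:25 ⇒ 0x6013c29c ⇒ big 60 13 c2 9c

657ae1259e000000580000006013c29c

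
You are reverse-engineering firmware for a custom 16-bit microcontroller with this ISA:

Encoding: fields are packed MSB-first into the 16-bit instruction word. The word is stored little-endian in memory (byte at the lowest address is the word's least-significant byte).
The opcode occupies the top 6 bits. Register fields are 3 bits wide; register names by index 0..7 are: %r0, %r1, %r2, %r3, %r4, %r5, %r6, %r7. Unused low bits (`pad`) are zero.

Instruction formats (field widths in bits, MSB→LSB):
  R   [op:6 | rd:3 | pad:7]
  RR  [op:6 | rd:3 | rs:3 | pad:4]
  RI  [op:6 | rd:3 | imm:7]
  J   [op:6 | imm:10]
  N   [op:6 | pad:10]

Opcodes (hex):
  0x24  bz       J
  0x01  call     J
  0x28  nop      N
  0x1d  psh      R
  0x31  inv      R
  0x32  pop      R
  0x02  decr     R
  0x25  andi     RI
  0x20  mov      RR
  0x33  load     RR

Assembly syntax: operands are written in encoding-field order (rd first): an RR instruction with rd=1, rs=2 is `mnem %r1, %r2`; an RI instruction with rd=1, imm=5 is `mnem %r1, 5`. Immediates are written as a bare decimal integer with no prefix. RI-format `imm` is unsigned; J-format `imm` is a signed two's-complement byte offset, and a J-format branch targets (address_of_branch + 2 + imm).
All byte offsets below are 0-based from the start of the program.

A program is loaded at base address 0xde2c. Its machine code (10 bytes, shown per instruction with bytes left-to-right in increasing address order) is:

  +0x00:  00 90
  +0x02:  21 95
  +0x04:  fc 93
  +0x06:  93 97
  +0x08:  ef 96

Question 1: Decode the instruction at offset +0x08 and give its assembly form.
andi %r5, 111

[08] ef 96 → 0x96ef
  op=0x96ef>>10=0x25 ⇒ andi (RI)
  [9:7] rd=5 = %r5
  [6:0] imm=111 = 111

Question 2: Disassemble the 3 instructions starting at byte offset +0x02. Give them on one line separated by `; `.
andi %r2, 33; bz -4; andi %r7, 19

+0x02: 21 95 ⇒ word 0x9521 (little)
  top 6b → 0x25 → andi [RI]
  rd@[9:7]=0x2 ⇒ %r2
  imm@[6:0]=0x21 ⇒ 33
+0x04: fc 93 ⇒ word 0x93fc (little)
  top 6b → 0x24 → bz [J]
  imm@[9:0]=0x3fc (s10→-4) ⇒ -4
+0x06: 93 97 ⇒ word 0x9793 (little)
  top 6b → 0x25 → andi [RI]
  rd@[9:7]=0x7 ⇒ %r7
  imm@[6:0]=0x13 ⇒ 19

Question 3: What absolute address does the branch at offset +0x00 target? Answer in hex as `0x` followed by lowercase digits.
0xde2e

@+00  little-endian(00 90) = 0x9000
  opcode bits[15:10]=0x24: bz/J
  imm: (w>>0)&0x3ff=0x0 → 0
  target = base 0xde2c + off 0x00 + 2 + imm 0 = 0xde2e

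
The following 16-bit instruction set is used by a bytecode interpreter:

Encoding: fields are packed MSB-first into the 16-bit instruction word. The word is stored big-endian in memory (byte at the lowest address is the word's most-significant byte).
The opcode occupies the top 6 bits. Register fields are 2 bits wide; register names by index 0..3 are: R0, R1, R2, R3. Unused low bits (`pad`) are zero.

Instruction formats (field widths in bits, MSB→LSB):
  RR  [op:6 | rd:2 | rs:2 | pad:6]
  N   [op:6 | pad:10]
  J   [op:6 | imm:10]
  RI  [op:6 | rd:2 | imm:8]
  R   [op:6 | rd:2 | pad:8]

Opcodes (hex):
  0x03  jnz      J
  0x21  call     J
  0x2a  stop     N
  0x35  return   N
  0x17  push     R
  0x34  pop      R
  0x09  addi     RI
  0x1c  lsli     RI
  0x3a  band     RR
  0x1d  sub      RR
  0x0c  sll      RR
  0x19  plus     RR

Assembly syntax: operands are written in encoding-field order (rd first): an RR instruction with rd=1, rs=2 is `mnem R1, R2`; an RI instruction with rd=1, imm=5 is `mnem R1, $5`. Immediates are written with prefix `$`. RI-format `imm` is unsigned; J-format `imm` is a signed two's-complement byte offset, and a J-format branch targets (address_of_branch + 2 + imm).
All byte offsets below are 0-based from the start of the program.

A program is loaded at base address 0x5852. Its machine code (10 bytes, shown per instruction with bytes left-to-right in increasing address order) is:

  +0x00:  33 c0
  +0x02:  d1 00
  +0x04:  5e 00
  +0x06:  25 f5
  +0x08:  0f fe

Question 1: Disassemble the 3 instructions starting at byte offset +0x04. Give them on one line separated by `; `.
push R2; addi R1, $245; jnz $-2

+0x04: 5e 00 ⇒ word 0x5e00 (big)
  top 6b → 0x17 → push [R]
  [9:8] rd=2 = R2
+0x06: 25 f5 ⇒ word 0x25f5 (big)
  top 6b → 0x9 → addi [RI]
  [9:8] rd=1 = R1
  [7:0] imm=245 = $245
+0x08: 0f fe ⇒ word 0x0ffe (big)
  top 6b → 0x3 → jnz [J]
  [9:0] imm=1022 (s10→-2) = $-2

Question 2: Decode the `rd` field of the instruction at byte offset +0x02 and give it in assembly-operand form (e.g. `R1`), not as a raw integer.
R1

[02] d1 00 → 0xd100
  top 6b → 0x34 → pop [R]
  [9:8] rd=1 = R1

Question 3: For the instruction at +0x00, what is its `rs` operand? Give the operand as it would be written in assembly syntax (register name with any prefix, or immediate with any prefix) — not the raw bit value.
+0x00: 33 c0 ⇒ word 0x33c0 (big)
  top 6b → 0xc → sll [RR]
  rd: (w>>8)&0x3=0x3 → R3
  rs: (w>>6)&0x3=0x3 → R3

R3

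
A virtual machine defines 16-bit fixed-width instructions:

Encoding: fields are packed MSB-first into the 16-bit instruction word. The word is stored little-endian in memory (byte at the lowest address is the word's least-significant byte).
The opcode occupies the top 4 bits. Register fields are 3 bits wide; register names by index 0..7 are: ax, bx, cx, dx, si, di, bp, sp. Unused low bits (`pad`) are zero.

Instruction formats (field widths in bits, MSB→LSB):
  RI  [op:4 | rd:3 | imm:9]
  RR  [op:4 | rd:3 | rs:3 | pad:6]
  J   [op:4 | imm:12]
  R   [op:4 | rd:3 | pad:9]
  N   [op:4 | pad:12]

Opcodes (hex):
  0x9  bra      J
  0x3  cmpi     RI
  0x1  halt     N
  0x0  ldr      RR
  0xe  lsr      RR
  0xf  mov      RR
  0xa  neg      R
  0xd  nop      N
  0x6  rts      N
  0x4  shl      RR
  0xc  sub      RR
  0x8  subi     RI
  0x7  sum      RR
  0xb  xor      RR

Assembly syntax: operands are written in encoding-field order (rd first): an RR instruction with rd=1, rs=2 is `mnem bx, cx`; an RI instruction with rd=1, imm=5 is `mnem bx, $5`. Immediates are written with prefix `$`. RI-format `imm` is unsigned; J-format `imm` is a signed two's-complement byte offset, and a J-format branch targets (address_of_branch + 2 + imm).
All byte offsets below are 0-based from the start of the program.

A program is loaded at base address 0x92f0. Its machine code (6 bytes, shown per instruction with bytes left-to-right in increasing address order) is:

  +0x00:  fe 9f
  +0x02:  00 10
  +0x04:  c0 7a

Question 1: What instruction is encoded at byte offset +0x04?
sum di, dx

+0x04: c0 7a ⇒ word 0x7ac0 (little)
  opcode bits[15:12]=0x7: sum/RR
  rd@[11:9]=0x5 ⇒ di
  rs@[8:6]=0x3 ⇒ dx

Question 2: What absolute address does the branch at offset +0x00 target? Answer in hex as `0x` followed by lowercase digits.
0x92f0

off 0x00: read fe 9f as little → 0x9ffe
  opcode bits[15:12]=0x9: bra/J
  imm: (w>>0)&0xfff=0xffe (s12→-2) → $-2
  target = base 0x92f0 + off 0x00 + 2 + imm -2 = 0x92f0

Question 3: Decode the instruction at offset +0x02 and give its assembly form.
off 0x02: read 00 10 as little → 0x1000
  top 4b → 0x1 → halt [N]

halt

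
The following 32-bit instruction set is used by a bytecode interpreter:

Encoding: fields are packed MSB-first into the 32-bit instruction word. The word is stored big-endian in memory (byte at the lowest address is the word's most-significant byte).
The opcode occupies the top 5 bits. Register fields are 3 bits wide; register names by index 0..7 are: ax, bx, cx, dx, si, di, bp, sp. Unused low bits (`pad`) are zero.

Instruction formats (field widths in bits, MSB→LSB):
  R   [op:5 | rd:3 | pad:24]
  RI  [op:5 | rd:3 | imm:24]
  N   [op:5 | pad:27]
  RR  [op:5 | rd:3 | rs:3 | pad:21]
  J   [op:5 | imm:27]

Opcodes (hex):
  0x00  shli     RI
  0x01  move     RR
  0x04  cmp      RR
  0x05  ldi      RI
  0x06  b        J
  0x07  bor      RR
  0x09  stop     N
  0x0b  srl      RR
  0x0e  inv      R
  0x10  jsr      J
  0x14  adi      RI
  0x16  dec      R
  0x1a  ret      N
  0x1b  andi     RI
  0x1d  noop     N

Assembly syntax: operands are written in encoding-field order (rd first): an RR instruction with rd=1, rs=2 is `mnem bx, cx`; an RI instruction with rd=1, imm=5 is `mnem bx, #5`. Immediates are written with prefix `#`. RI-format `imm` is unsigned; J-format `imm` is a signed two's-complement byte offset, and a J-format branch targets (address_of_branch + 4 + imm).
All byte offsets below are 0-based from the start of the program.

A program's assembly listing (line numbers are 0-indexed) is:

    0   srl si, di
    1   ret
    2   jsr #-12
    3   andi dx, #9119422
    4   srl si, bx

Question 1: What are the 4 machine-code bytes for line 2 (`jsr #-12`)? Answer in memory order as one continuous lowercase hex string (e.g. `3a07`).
87fffff4

2. jsr fields op=0x10:5|imm=-12:27 → word 87fffff4h → 87 ff ff f4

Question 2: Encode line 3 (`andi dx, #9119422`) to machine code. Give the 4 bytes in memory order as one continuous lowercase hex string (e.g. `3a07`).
db8b26be

L3: andi op=0x1b:5|rd=3:3|imm=9119422:24 ⇒ 0xdb8b26be ⇒ big db 8b 26 be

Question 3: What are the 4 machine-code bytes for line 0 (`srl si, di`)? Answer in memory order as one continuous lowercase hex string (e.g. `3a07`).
L0: srl op=0xb:5|rd=4:3|rs=5:3|pad=0:21 ⇒ 0x5ca00000 ⇒ big 5c a0 00 00

5ca00000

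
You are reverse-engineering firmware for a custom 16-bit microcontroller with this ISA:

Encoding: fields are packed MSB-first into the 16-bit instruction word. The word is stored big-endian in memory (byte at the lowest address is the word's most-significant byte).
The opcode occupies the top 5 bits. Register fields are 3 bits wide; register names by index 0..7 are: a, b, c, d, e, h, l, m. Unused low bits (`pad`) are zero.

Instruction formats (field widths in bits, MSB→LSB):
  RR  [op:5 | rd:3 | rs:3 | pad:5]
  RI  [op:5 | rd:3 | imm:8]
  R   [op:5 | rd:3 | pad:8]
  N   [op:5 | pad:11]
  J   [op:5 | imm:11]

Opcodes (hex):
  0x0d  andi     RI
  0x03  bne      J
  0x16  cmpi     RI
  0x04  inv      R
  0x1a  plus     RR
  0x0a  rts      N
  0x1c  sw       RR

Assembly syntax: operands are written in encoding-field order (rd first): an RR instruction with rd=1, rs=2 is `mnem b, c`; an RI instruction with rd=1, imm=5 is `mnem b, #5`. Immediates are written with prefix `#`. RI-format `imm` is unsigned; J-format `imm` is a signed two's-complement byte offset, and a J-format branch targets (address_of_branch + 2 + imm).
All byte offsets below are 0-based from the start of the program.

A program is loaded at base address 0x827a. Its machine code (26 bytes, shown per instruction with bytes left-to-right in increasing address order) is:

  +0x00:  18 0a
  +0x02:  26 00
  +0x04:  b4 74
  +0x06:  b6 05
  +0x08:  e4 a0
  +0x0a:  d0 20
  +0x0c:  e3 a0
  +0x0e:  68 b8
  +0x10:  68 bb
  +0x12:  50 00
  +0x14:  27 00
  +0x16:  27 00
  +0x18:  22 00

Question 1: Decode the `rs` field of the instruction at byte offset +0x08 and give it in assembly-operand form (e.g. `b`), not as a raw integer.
@+08  big-endian(e4 a0) = 0xe4a0
  op=0xe4a0>>11=0x1c ⇒ sw (RR)
  rd: (w>>8)&0x7=0x4 → e
  rs: (w>>5)&0x7=0x5 → h

h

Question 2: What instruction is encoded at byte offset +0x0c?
+0x0c: e3 a0 ⇒ word 0xe3a0 (big)
  opcode bits[15:11]=0x1c: sw/RR
  [10:8] rd=3 = d
  [7:5] rs=5 = h

sw d, h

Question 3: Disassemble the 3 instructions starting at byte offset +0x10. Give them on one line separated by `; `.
+0x10: 68 bb ⇒ word 0x68bb (big)
  op=0x68bb>>11=0xd ⇒ andi (RI)
  rd: (w>>8)&0x7=0x0 → a
  imm: (w>>0)&0xff=0xbb → #187
+0x12: 50 00 ⇒ word 0x5000 (big)
  op=0x5000>>11=0xa ⇒ rts (N)
+0x14: 27 00 ⇒ word 0x2700 (big)
  op=0x2700>>11=0x4 ⇒ inv (R)
  rd: (w>>8)&0x7=0x7 → m

andi a, #187; rts; inv m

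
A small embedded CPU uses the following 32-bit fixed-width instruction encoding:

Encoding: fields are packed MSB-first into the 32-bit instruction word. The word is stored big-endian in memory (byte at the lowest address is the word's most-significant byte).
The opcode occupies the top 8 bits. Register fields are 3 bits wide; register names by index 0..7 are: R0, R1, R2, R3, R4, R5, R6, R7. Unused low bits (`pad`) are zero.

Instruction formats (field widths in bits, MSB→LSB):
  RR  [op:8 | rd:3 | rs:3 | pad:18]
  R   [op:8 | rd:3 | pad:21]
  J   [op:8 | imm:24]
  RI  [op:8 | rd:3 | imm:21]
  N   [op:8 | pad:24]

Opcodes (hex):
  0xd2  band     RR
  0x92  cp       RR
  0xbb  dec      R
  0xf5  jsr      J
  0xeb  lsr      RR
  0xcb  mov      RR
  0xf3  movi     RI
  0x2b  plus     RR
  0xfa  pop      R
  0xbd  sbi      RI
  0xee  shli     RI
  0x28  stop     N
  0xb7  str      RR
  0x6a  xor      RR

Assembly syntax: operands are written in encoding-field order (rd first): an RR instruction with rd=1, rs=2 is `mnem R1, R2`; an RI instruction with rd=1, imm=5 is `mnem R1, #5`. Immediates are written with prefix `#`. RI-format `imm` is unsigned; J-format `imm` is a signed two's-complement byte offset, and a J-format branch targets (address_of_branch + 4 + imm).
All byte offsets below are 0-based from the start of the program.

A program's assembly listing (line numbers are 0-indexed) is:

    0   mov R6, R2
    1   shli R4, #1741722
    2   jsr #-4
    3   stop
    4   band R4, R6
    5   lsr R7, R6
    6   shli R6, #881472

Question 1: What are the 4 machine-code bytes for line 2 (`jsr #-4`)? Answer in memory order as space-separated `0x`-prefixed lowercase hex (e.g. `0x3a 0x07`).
0xf5 0xff 0xff 0xfc

L2: jsr op=0xf5:8|imm=-4:24 ⇒ 0xf5fffffc ⇒ big f5 ff ff fc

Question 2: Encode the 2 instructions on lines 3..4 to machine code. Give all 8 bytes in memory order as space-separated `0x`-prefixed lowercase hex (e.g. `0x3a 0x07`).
L3: stop op=0x28:8|pad=0:24 ⇒ 0x28000000 ⇒ big 28 00 00 00
L4: band op=0xd2:8|rd=4:3|rs=6:3|pad=0:18 ⇒ 0xd2980000 ⇒ big d2 98 00 00

0x28 0x00 0x00 0x00 0xd2 0x98 0x00 0x00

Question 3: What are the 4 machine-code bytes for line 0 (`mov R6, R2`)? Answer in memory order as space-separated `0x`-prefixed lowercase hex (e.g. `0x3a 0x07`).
L0: mov op=0xcb:8|rd=6:3|rs=2:3|pad=0:18 ⇒ 0xcbc80000 ⇒ big cb c8 00 00

0xcb 0xc8 0x00 0x00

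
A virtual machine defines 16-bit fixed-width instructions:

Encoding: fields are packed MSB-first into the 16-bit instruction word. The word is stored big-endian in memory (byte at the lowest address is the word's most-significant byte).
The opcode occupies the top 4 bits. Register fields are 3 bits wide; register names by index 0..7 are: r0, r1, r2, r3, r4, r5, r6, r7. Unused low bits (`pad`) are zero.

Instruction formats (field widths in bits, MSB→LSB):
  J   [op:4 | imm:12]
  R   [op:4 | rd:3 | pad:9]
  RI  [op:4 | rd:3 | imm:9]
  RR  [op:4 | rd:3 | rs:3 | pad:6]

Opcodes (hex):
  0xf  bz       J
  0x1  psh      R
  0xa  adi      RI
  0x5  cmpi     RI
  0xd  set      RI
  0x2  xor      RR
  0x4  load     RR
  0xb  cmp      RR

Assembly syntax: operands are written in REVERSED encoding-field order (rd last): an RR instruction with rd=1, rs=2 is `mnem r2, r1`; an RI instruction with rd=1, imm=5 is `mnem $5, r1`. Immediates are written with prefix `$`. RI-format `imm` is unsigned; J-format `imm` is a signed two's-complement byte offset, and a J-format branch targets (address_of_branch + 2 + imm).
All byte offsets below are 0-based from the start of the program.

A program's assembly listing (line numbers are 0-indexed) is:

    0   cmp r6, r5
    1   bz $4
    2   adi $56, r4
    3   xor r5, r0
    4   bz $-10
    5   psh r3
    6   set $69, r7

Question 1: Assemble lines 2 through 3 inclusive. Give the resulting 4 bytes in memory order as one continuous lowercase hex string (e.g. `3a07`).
line 2 (adi): pack op=0xa:4|rd=4:3|imm=56:9 = 0xa838; big→ a8 38
line 3 (xor): pack op=0x2:4|rd=0:3|rs=5:3|pad=0:6 = 0x2140; big→ 21 40

a8382140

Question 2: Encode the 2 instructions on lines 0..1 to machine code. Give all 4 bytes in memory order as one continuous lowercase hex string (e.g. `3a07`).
line 0 (cmp): pack op=0xb:4|rd=5:3|rs=6:3|pad=0:6 = 0xbb80; big→ bb 80
line 1 (bz): pack op=0xf:4|imm=4:12 = 0xf004; big→ f0 04

bb80f004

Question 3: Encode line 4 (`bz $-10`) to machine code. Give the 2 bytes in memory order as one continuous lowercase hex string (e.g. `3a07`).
fff6

line 4 (bz): pack op=0xf:4|imm=-10:12 = 0xfff6; big→ ff f6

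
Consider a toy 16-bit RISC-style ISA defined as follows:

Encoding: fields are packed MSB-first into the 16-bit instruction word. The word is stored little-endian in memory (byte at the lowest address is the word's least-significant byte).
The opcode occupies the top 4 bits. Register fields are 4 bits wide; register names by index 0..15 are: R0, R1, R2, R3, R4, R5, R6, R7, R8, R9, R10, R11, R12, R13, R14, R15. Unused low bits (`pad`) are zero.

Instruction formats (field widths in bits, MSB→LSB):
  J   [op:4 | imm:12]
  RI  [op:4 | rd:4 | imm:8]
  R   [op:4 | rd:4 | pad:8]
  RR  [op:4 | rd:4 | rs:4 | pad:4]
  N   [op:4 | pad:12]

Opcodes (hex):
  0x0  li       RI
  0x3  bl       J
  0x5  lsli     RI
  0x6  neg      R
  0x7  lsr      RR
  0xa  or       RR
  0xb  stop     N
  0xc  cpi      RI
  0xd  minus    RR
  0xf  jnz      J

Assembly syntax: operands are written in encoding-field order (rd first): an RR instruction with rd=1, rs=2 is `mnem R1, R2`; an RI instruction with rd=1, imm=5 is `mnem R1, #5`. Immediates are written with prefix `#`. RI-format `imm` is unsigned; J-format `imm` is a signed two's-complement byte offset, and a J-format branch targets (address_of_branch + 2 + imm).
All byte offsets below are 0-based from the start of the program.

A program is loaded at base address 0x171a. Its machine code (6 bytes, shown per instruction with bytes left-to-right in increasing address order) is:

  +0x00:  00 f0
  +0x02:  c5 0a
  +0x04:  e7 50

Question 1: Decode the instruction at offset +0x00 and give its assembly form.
[00] 00 f0 → 0xf000
  opcode bits[15:12]=0xf: jnz/J
  imm@[11:0]=0x0 ⇒ #0

jnz #0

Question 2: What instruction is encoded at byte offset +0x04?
[04] e7 50 → 0x50e7
  top 4b → 0x5 → lsli [RI]
  [11:8] rd=0 = R0
  [7:0] imm=231 = #231

lsli R0, #231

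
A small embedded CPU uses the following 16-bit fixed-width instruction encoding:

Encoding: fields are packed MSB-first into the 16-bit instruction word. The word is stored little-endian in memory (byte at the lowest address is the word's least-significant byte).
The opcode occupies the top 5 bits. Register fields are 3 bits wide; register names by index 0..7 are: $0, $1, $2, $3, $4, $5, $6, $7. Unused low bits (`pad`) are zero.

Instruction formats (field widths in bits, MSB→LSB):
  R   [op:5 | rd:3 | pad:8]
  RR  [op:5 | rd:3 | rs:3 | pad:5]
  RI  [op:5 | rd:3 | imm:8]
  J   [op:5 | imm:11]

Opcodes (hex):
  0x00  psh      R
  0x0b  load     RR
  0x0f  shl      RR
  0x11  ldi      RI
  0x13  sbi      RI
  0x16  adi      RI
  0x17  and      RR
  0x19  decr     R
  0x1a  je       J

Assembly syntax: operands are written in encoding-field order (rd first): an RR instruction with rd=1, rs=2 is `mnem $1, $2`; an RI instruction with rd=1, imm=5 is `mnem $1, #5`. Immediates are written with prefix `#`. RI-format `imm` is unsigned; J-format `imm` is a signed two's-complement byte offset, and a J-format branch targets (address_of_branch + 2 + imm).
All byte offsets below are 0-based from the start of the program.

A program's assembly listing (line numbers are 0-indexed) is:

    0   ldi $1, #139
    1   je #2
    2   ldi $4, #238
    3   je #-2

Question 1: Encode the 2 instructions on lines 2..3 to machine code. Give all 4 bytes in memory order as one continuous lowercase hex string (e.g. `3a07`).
2. ldi fields op=0x11:5|rd=4:3|imm=238:8 → word 8ceeh → ee 8c
3. je fields op=0x1a:5|imm=-2:11 → word d7feh → fe d7

ee8cfed7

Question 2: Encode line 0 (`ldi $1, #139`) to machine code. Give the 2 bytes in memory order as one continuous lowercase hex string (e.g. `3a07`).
line 0 (ldi): pack op=0x11:5|rd=1:3|imm=139:8 = 0x898b; little→ 8b 89

8b89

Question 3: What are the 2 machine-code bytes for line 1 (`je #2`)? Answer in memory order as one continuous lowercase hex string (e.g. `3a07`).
line 1 (je): pack op=0x1a:5|imm=2:11 = 0xd002; little→ 02 d0

02d0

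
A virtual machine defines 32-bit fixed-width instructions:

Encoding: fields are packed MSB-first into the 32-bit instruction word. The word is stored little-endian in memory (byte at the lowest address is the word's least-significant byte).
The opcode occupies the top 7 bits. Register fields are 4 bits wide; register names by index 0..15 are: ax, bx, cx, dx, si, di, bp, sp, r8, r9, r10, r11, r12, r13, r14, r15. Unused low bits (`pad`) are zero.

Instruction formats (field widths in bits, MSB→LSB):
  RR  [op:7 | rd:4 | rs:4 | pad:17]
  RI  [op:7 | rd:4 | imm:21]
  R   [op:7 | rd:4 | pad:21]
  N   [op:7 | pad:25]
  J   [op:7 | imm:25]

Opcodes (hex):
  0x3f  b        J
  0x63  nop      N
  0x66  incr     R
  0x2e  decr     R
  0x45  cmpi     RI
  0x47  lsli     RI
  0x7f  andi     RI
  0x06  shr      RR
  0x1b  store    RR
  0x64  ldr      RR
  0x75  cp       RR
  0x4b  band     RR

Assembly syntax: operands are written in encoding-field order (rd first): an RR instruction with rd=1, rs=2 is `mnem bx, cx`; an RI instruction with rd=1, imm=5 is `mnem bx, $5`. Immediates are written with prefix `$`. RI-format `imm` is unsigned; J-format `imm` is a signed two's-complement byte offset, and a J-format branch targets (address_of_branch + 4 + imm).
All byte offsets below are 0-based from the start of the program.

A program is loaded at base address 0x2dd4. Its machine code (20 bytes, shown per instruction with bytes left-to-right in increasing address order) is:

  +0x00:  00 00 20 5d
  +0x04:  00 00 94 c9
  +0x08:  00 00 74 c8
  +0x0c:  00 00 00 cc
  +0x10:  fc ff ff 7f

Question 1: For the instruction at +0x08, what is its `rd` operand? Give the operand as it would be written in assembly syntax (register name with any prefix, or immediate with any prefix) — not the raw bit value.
dx

[08] 00 00 74 c8 → 0xc8740000
  top 7b → 0x64 → ldr [RR]
  rd: (w>>21)&0xf=0x3 → dx
  rs: (w>>17)&0xf=0xa → r10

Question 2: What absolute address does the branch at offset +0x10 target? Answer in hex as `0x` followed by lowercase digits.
[10] fc ff ff 7f → 0x7ffffffc
  top 7b → 0x3f → b [J]
  [24:0] imm=33554428 (s25→-4) = $-4
  target = base 0x2dd4 + off 0x10 + 4 + imm -4 = 0x2de4

0x2de4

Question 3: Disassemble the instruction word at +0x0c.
[0c] 00 00 00 cc → 0xcc000000
  opcode bits[31:25]=0x66: incr/R
  rd@[24:21]=0x0 ⇒ ax

incr ax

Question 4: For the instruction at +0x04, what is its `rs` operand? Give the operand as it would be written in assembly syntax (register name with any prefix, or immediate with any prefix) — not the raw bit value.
[04] 00 00 94 c9 → 0xc9940000
  opcode bits[31:25]=0x64: ldr/RR
  [24:21] rd=12 = r12
  [20:17] rs=10 = r10

r10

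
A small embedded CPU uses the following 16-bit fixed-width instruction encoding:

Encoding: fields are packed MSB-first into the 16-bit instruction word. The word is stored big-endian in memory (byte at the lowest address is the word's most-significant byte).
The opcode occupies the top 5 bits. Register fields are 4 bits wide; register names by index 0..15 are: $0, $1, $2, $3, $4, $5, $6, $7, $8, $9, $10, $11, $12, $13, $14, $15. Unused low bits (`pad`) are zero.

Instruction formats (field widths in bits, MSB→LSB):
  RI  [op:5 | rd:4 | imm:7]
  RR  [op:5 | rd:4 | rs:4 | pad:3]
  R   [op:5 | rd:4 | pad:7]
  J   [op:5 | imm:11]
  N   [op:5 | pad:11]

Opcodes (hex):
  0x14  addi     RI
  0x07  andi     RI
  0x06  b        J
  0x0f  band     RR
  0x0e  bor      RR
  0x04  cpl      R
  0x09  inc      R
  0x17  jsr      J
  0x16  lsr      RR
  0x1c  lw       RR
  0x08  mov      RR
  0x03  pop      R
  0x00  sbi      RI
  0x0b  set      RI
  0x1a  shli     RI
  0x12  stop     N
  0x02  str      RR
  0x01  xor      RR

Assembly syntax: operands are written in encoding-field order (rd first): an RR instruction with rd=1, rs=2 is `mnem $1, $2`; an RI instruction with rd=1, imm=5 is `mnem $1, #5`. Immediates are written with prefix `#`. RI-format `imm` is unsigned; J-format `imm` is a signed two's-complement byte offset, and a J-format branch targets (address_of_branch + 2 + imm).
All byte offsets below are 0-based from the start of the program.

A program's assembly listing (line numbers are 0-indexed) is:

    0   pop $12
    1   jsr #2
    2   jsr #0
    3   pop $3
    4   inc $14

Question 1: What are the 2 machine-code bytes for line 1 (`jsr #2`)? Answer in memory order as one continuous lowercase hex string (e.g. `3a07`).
b802

line 1 (jsr): pack op=0x17:5|imm=2:11 = 0xb802; big→ b8 02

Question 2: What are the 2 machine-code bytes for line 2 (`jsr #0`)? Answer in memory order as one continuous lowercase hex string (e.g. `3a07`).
b800

L2: jsr op=0x17:5|imm=0:11 ⇒ 0xb800 ⇒ big b8 00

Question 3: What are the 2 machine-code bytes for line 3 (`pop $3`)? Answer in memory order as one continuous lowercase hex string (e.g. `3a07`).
1980

3. pop fields op=0x3:5|rd=3:4|pad=0:7 → word 1980h → 19 80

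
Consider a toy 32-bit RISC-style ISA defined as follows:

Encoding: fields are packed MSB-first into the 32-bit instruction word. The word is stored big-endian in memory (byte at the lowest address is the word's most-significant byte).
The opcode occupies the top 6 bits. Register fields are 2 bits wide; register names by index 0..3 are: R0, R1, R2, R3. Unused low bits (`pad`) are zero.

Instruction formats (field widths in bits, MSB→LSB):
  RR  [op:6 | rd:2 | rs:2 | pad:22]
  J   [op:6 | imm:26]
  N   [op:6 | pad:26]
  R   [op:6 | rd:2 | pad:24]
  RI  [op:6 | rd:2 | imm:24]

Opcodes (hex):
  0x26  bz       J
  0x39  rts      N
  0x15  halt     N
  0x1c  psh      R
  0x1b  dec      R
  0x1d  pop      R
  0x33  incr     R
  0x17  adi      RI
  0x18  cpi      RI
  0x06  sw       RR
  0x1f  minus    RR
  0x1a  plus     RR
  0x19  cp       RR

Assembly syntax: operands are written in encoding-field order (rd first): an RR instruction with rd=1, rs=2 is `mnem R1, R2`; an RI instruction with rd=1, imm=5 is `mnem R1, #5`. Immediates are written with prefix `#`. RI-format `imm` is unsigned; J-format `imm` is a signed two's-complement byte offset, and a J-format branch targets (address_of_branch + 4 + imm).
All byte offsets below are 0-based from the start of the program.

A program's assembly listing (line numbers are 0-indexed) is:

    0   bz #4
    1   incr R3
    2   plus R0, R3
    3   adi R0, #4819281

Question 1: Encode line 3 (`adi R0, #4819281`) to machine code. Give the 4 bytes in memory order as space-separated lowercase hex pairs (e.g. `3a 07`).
5c 49 89 51

L3: adi op=0x17:6|rd=0:2|imm=4819281:24 ⇒ 0x5c498951 ⇒ big 5c 49 89 51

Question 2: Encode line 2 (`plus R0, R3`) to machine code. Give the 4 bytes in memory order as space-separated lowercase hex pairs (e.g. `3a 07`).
L2: plus op=0x1a:6|rd=0:2|rs=3:2|pad=0:22 ⇒ 0x68c00000 ⇒ big 68 c0 00 00

68 c0 00 00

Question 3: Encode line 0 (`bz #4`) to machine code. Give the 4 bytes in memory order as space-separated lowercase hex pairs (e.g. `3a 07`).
line 0 (bz): pack op=0x26:6|imm=4:26 = 0x98000004; big→ 98 00 00 04

98 00 00 04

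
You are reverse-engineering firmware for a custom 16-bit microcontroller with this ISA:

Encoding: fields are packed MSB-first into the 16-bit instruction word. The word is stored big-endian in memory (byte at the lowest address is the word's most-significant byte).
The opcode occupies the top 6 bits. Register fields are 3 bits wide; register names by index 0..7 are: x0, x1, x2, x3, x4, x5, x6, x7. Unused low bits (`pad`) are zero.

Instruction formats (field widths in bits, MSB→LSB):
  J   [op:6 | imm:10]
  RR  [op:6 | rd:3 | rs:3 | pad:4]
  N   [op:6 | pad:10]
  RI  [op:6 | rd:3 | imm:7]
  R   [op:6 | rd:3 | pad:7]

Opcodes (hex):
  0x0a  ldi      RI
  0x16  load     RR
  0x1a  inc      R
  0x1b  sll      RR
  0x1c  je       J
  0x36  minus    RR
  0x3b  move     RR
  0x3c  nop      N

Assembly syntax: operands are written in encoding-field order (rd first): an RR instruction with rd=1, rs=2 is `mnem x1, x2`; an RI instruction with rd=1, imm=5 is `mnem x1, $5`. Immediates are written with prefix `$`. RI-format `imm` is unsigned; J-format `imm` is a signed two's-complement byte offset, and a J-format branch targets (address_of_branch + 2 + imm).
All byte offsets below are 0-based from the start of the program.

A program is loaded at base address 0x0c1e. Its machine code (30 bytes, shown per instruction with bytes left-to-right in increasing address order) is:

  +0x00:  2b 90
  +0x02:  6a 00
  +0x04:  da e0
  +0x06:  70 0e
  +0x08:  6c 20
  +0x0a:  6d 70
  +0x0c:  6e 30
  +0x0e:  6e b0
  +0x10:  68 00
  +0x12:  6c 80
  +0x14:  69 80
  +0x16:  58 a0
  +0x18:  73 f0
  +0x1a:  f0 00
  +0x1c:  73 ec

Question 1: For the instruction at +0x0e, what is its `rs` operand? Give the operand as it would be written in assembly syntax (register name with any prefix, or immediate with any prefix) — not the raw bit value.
off 0x0e: read 6e b0 as big → 0x6eb0
  top 6b → 0x1b → sll [RR]
  [9:7] rd=5 = x5
  [6:4] rs=3 = x3

x3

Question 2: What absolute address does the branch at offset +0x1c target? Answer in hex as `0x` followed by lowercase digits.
0x0c28

[1c] 73 ec → 0x73ec
  op=0x73ec>>10=0x1c ⇒ je (J)
  imm: (w>>0)&0x3ff=0x3ec (s10→-20) → $-20
  target = base 0x0c1e + off 0x1c + 2 + imm -20 = 0x0c28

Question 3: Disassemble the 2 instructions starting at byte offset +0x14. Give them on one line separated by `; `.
off 0x14: read 69 80 as big → 0x6980
  opcode bits[15:10]=0x1a: inc/R
  [9:7] rd=3 = x3
off 0x16: read 58 a0 as big → 0x58a0
  opcode bits[15:10]=0x16: load/RR
  [9:7] rd=1 = x1
  [6:4] rs=2 = x2

inc x3; load x1, x2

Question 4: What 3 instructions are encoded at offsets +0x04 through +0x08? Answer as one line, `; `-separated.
+0x04: da e0 ⇒ word 0xdae0 (big)
  top 6b → 0x36 → minus [RR]
  rd@[9:7]=0x5 ⇒ x5
  rs@[6:4]=0x6 ⇒ x6
+0x06: 70 0e ⇒ word 0x700e (big)
  top 6b → 0x1c → je [J]
  imm@[9:0]=0xe ⇒ $14
+0x08: 6c 20 ⇒ word 0x6c20 (big)
  top 6b → 0x1b → sll [RR]
  rd@[9:7]=0x0 ⇒ x0
  rs@[6:4]=0x2 ⇒ x2

minus x5, x6; je $14; sll x0, x2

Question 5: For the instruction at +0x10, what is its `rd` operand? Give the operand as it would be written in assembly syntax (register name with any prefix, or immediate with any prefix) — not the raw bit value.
x0

[10] 68 00 → 0x6800
  opcode bits[15:10]=0x1a: inc/R
  rd@[9:7]=0x0 ⇒ x0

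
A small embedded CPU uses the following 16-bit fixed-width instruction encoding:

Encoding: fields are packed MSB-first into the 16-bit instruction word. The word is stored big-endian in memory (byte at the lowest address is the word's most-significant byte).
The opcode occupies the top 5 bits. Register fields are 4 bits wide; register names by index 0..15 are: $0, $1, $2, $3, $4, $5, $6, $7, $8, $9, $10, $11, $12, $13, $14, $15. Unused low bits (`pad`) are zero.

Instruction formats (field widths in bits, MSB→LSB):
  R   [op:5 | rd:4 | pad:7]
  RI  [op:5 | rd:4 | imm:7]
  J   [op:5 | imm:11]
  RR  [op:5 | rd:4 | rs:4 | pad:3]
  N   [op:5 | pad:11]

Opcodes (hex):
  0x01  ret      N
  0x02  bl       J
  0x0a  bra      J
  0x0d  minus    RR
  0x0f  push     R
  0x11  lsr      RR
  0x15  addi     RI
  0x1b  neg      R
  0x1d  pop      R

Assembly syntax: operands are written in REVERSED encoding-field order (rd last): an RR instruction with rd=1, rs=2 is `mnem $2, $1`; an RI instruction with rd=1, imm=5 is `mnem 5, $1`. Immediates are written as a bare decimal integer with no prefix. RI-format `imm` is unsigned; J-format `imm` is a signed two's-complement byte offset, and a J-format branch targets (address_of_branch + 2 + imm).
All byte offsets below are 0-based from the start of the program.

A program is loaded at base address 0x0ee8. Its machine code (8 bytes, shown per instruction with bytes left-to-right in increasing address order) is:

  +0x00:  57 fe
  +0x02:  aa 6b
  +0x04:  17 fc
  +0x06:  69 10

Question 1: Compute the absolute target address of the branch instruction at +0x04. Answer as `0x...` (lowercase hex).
[04] 17 fc → 0x17fc
  op=0x17fc>>11=0x2 ⇒ bl (J)
  [10:0] imm=2044 (s11→-4) = -4
  target = base 0x0ee8 + off 0x04 + 2 + imm -4 = 0x0eea

0x0eea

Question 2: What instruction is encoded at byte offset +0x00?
off 0x00: read 57 fe as big → 0x57fe
  opcode bits[15:11]=0xa: bra/J
  imm: (w>>0)&0x7ff=0x7fe (s11→-2) → -2

bra -2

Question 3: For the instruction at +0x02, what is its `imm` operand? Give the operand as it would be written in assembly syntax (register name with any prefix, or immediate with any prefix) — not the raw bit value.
+0x02: aa 6b ⇒ word 0xaa6b (big)
  opcode bits[15:11]=0x15: addi/RI
  rd@[10:7]=0x4 ⇒ $4
  imm@[6:0]=0x6b ⇒ 107

107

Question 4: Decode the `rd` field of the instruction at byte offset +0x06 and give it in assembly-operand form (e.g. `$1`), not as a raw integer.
$2

[06] 69 10 → 0x6910
  op=0x6910>>11=0xd ⇒ minus (RR)
  rd: (w>>7)&0xf=0x2 → $2
  rs: (w>>3)&0xf=0x2 → $2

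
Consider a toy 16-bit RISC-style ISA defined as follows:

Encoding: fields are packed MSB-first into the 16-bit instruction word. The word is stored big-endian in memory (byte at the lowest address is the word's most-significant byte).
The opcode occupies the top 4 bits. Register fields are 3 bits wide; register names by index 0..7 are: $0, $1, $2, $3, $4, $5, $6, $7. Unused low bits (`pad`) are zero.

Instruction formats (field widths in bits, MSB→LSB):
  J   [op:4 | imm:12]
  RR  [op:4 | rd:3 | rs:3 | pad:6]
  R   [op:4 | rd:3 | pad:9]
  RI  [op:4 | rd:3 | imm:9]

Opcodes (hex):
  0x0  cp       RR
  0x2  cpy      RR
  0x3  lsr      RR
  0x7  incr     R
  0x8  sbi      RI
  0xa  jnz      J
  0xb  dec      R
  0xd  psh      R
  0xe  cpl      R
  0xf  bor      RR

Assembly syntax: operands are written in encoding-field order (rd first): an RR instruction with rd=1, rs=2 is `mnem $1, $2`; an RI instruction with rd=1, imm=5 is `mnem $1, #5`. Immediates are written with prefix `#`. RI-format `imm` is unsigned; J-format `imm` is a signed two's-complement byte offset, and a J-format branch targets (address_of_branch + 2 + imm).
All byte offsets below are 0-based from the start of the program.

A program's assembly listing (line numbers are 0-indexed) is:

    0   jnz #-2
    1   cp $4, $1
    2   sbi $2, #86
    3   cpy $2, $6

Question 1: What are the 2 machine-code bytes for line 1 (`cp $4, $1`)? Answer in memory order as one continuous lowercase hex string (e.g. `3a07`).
line 1 (cp): pack op=0x0:4|rd=4:3|rs=1:3|pad=0:6 = 0x0840; big→ 08 40

0840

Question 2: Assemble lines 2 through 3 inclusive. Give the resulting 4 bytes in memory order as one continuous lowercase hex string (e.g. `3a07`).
line 2 (sbi): pack op=0x8:4|rd=2:3|imm=86:9 = 0x8456; big→ 84 56
line 3 (cpy): pack op=0x2:4|rd=2:3|rs=6:3|pad=0:6 = 0x2580; big→ 25 80

84562580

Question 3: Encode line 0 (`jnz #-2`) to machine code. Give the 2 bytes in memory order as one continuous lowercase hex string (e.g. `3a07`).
affe

L0: jnz op=0xa:4|imm=-2:12 ⇒ 0xaffe ⇒ big af fe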